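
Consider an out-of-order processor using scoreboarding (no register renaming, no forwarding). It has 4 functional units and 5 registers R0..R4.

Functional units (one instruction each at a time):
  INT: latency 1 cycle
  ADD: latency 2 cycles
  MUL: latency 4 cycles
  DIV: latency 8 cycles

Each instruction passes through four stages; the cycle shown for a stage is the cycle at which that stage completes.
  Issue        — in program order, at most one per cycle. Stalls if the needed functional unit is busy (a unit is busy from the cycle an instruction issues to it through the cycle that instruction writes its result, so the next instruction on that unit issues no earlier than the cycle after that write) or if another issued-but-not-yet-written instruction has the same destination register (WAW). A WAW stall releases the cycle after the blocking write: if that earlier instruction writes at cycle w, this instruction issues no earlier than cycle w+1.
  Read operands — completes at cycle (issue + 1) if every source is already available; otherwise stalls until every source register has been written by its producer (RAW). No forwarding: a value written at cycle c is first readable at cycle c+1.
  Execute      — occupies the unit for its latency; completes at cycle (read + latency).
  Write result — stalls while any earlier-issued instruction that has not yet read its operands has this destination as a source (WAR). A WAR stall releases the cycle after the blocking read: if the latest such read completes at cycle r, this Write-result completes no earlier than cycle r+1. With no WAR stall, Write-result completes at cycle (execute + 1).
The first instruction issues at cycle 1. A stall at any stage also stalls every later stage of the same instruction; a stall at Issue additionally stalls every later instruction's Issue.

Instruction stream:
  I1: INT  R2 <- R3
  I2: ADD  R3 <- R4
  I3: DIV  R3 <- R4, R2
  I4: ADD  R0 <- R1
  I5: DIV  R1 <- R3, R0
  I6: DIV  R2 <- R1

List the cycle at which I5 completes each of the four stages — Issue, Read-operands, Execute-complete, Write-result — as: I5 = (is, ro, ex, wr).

I1 -> (1, 2, 3, 4)
I2 -> (2, 3, 5, 6)
I3 -> (7, 8, 16, 17)  // WAW R3: wait I2 write@6
I4 -> (8, 9, 11, 12)
I5 -> (18, 19, 27, 28)  // struct: DIV busy until I3 writes@17
I6 -> (29, 30, 38, 39)  // struct: DIV busy until I5 writes@28

I5 = (18, 19, 27, 28)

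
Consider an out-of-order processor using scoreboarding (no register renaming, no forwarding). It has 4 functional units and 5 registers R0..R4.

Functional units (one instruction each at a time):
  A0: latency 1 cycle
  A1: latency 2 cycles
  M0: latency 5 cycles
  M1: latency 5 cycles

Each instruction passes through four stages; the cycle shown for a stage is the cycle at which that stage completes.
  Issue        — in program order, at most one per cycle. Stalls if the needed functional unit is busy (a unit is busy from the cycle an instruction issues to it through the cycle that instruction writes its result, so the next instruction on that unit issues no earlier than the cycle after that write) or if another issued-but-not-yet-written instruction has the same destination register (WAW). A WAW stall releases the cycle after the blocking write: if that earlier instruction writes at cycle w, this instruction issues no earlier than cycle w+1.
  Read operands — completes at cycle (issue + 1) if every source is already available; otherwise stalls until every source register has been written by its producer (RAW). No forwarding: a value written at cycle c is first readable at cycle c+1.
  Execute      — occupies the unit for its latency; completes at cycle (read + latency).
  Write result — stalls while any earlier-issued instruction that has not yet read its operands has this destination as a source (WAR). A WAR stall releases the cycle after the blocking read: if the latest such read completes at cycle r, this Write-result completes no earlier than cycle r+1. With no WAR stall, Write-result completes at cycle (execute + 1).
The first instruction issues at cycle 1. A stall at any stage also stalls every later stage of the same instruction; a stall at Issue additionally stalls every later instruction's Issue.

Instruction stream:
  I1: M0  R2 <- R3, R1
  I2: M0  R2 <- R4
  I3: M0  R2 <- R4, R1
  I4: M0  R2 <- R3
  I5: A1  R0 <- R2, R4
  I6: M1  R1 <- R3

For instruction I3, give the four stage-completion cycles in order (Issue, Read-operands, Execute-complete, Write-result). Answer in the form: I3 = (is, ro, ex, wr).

t=1  I1 dispatched to M0
t=2  I1 operands ready
t=7  I1 complete
t=8  R2←I1
t=9  I2 dispatched to M0
t=10  I2 operands ready
t=15  I2 complete
t=16  R2←I2
t=17  I3 dispatched to M0
t=18  I3 operands ready
t=23  I3 complete
t=24  R2←I3
t=25  I4 dispatched to M0
t=26  I4 operands ready, I5 dispatched to A1
t=27  I6 dispatched to M1
t=28  I6 operands ready
t=31  I4 complete
t=32  R2←I4
t=33  I5 operands ready, I6 complete
t=34  R1←I6
t=35  I5 complete
t=36  R0←I5

I3 = (17, 18, 23, 24)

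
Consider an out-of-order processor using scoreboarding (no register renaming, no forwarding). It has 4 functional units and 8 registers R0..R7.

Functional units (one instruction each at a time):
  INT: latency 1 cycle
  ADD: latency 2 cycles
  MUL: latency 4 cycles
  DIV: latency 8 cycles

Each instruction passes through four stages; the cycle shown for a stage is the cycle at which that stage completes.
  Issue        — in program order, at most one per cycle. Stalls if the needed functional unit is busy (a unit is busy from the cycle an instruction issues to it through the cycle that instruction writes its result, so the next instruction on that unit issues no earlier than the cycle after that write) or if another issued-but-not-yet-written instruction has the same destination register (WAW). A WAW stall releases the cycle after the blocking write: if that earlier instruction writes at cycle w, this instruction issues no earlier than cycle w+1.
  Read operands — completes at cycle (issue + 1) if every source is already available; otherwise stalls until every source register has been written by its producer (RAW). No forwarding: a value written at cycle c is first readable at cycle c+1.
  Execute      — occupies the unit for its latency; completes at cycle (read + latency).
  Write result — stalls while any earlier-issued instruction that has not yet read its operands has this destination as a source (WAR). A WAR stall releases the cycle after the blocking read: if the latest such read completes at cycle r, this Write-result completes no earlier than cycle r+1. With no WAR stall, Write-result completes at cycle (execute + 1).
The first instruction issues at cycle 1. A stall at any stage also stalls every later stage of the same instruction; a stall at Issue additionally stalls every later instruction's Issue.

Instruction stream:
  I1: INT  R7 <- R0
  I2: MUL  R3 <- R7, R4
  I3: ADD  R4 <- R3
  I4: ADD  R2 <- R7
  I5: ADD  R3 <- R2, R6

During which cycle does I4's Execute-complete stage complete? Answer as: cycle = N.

c1: I1 issues→INT
c2: I1 reads, I2 issues→MUL
c3: I1 exec-done, I3 issues→ADD
c4: I1 writes R7
c5: I2 reads
c9: I2 exec-done
c10: I2 writes R3
c11: I3 reads
c13: I3 exec-done
c14: I3 writes R4
c15: I4 issues→ADD
c16: I4 reads
c18: I4 exec-done
c19: I4 writes R2
c20: I5 issues→ADD
c21: I5 reads
c23: I5 exec-done
c24: I5 writes R3

cycle = 18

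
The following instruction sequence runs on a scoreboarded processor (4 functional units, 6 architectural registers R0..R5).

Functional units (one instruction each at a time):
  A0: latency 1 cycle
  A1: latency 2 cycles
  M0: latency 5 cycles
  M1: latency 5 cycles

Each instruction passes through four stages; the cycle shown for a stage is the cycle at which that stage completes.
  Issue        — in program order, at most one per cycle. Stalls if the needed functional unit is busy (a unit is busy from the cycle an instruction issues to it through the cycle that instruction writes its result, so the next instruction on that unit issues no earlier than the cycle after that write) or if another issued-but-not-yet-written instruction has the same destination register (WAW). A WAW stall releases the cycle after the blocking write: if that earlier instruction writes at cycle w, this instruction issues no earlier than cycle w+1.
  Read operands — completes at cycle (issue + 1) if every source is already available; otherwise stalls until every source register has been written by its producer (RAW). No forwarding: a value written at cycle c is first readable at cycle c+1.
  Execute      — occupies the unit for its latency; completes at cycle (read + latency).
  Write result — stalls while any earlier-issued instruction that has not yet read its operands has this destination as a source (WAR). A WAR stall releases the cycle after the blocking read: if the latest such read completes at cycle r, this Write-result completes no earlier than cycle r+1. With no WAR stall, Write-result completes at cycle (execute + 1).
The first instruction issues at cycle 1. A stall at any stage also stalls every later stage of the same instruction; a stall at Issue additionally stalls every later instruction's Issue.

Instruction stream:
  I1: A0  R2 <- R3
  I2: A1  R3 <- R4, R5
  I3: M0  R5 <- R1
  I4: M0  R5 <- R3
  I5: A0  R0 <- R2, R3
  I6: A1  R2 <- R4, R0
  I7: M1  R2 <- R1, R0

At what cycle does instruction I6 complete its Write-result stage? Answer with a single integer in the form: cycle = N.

  I1 | 1 | 2 | 3 | 4
  I2 | 2 | 3 | 5 | 6
  I3 | 3 | 4 | 9 | 10
  I4 | 11 | 12 | 17 | 18   struct: M0 busy until I3 writes@10
  I5 | 12 | 13 | 14 | 15
  I6 | 13 | 16 | 18 | 19   RAW R0: wait I5 write@15
  I7 | 20 | 21 | 26 | 27   WAW R2: wait I6 write@19

cycle = 19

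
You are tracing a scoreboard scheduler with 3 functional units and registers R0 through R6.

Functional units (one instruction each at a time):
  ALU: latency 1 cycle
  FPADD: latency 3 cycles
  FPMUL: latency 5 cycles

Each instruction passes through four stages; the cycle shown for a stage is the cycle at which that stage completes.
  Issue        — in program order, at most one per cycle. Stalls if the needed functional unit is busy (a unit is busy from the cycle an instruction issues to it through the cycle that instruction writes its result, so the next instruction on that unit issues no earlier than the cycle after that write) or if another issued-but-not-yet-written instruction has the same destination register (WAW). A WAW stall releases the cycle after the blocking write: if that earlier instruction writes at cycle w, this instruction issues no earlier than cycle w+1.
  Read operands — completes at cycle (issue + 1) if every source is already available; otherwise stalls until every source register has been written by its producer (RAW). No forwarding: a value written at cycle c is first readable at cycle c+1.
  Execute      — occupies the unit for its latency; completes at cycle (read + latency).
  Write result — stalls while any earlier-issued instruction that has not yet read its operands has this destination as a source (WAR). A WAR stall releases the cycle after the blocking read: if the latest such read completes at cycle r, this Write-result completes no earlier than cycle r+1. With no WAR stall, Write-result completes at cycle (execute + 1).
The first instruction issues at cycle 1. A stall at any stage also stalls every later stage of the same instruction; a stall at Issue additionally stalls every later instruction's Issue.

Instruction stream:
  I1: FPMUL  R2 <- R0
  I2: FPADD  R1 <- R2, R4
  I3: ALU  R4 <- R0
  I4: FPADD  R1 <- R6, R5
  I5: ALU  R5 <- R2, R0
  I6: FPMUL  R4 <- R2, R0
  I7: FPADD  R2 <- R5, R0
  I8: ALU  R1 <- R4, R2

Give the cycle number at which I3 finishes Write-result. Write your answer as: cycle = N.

cycle = 10

[I1] 1/2/7/8
[I2] 2/9/12/13  (RAW R2: wait I1 write@8)
[I3] 3/4/5/10  (WAR R4: wait I2 read@9)
[I4] 14/15/18/19  (struct: FPADD busy until I2 writes@13)
[I5] 15/16/17/18
[I6] 16/17/22/23
[I7] 20/21/24/25  (struct: FPADD busy until I4 writes@19)
[I8] 21/26/27/28  (RAW R2: wait I7 write@25)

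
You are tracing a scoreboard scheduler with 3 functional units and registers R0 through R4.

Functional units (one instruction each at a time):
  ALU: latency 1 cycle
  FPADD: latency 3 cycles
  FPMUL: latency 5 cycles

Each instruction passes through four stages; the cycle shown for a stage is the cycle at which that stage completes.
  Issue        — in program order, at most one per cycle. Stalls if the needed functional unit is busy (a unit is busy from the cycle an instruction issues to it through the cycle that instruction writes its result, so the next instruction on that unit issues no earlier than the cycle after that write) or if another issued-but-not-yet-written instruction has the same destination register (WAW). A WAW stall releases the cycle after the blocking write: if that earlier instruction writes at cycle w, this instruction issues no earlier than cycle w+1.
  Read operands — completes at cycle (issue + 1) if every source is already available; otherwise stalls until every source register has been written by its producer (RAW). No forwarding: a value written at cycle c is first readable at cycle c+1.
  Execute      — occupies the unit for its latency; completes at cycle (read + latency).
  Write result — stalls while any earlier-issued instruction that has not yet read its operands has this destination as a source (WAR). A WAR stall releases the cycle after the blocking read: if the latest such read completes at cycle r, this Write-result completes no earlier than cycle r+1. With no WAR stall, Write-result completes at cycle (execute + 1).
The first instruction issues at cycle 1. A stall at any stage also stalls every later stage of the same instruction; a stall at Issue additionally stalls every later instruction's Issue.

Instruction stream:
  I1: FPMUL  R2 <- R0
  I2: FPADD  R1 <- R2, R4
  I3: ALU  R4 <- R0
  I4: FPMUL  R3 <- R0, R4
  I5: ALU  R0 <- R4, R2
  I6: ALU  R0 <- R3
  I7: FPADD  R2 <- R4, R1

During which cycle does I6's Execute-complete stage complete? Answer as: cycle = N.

cycle 1: I1→FPMUL
cycle 2: I1 RO | I2→FPADD
cycle 3: I3→ALU
cycle 4: I3 RO
cycle 5: I3 EX
cycle 7: I1 EX
cycle 8: I1 WR R2
cycle 9: I2 RO | I4→FPMUL
cycle 10: I3 WR R4
cycle 11: I4 RO | I5→ALU
cycle 12: I2 EX | I5 RO
cycle 13: I2 WR R1 | I5 EX
cycle 14: I5 WR R0
cycle 15: I6→ALU
cycle 16: I4 EX | I7→FPADD
cycle 17: I4 WR R3 | I7 RO
cycle 18: I6 RO
cycle 19: I6 EX
cycle 20: I6 WR R0 | I7 EX
cycle 21: I7 WR R2

cycle = 19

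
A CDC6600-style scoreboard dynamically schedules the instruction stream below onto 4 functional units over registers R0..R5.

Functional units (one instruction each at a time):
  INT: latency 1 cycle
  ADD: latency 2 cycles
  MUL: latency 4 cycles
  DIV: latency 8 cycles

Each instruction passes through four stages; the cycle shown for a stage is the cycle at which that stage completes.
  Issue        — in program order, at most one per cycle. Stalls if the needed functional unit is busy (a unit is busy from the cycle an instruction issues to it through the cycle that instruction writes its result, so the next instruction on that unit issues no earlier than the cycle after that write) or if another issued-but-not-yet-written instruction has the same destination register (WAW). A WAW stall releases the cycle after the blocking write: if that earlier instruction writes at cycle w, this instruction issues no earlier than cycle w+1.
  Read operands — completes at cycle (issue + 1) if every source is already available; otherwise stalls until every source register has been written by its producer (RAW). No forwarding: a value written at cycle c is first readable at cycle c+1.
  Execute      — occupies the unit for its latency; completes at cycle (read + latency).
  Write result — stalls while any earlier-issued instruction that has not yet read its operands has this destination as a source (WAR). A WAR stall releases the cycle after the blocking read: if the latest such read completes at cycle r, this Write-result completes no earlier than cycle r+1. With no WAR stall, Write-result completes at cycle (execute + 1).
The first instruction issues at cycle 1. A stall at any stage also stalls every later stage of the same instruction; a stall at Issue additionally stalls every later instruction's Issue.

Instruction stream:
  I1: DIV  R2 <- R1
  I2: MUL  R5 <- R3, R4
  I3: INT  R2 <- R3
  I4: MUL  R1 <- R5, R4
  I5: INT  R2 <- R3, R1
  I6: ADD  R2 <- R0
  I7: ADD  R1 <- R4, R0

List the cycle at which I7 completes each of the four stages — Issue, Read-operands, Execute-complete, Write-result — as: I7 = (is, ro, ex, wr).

I1  is:1  ro:2  ex:10  wr:11
I2  is:2  ro:3  ex:7  wr:8
I3  is:12  ro:13  ex:14  wr:15  — WAW R2: wait I1 write@11
I4  is:13  ro:14  ex:18  wr:19
I5  is:16  ro:20  ex:21  wr:22  — struct: INT busy until I3 writes@15, RAW R1: wait I4 write@19
I6  is:23  ro:24  ex:26  wr:27  — WAW R2: wait I5 write@22
I7  is:28  ro:29  ex:31  wr:32  — struct: ADD busy until I6 writes@27

I7 = (28, 29, 31, 32)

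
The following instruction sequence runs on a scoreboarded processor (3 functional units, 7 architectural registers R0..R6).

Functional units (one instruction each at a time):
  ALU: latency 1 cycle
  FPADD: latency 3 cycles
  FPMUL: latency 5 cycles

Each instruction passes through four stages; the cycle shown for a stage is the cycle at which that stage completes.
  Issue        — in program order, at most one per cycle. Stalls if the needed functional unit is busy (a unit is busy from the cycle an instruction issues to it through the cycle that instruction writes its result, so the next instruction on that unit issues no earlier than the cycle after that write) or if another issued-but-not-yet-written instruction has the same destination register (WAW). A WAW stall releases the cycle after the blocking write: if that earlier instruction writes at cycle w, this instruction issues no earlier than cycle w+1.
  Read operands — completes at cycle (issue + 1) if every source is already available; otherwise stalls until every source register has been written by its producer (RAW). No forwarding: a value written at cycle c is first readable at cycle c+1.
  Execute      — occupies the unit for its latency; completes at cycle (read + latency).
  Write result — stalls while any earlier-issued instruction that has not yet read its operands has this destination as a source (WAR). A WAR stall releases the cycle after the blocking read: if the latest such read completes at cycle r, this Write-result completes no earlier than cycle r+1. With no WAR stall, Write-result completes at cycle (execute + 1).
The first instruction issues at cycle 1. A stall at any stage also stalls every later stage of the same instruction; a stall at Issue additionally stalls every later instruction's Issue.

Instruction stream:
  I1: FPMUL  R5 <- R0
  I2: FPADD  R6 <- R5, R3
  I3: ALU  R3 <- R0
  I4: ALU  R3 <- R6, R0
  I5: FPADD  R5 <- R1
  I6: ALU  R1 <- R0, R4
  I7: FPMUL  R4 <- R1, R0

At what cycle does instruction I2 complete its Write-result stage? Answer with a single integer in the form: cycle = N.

cycle 1: issue I1 (FPMUL)
cycle 2: I1 read-ops · issue I2 (FPADD)
cycle 3: issue I3 (ALU)
cycle 4: I3 read-ops
cycle 5: I3 finished on ALU
cycle 7: I1 finished on FPMUL
cycle 8: I1→R5
cycle 9: I2 read-ops
cycle 10: I3→R3
cycle 11: issue I4 (ALU)
cycle 12: I2 finished on FPADD
cycle 13: I2→R6
cycle 14: I4 read-ops · issue I5 (FPADD)
cycle 15: I4 finished on ALU · I5 read-ops
cycle 16: I4→R3
cycle 17: issue I6 (ALU)
cycle 18: I5 finished on FPADD · I6 read-ops · issue I7 (FPMUL)
cycle 19: I5→R5 · I6 finished on ALU
cycle 20: I6→R1
cycle 21: I7 read-ops
cycle 26: I7 finished on FPMUL
cycle 27: I7→R4

cycle = 13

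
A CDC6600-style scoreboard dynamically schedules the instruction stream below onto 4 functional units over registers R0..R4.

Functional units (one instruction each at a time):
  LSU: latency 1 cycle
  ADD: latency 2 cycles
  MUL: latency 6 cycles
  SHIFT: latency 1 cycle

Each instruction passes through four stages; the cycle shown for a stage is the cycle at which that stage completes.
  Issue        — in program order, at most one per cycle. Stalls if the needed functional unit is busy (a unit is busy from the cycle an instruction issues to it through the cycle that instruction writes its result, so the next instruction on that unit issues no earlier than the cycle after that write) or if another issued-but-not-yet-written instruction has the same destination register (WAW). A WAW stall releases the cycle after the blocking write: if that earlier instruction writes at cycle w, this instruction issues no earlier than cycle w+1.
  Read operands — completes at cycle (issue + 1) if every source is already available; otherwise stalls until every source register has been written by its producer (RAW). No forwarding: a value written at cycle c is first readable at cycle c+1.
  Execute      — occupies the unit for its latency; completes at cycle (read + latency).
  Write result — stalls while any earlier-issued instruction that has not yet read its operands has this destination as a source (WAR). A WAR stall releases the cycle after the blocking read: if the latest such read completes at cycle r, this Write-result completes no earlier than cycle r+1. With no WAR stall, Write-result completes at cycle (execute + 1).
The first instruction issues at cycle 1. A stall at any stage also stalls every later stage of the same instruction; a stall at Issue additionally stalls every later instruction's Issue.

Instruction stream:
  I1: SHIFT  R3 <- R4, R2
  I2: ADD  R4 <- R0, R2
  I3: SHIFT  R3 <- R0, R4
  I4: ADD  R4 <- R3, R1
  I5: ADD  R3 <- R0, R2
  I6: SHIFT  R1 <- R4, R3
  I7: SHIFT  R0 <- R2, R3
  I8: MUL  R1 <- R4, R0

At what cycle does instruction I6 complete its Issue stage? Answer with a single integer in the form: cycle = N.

I1: IS=1 RO=2 EX=3 WR=4
I2: IS=2 RO=3 EX=5 WR=6
I3: IS=5 RO=7 EX=8 WR=9  [struct: SHIFT busy until I1 writes@4; RAW R4: wait I2 write@6]
I4: IS=7 RO=10 EX=12 WR=13  [struct: ADD busy until I2 writes@6; RAW R3: wait I3 write@9]
I5: IS=14 RO=15 EX=17 WR=18  [struct: ADD busy until I4 writes@13]
I6: IS=15 RO=19 EX=20 WR=21  [RAW R3: wait I5 write@18]
I7: IS=22 RO=23 EX=24 WR=25  [struct: SHIFT busy until I6 writes@21]
I8: IS=23 RO=26 EX=32 WR=33  [RAW R0: wait I7 write@25]

cycle = 15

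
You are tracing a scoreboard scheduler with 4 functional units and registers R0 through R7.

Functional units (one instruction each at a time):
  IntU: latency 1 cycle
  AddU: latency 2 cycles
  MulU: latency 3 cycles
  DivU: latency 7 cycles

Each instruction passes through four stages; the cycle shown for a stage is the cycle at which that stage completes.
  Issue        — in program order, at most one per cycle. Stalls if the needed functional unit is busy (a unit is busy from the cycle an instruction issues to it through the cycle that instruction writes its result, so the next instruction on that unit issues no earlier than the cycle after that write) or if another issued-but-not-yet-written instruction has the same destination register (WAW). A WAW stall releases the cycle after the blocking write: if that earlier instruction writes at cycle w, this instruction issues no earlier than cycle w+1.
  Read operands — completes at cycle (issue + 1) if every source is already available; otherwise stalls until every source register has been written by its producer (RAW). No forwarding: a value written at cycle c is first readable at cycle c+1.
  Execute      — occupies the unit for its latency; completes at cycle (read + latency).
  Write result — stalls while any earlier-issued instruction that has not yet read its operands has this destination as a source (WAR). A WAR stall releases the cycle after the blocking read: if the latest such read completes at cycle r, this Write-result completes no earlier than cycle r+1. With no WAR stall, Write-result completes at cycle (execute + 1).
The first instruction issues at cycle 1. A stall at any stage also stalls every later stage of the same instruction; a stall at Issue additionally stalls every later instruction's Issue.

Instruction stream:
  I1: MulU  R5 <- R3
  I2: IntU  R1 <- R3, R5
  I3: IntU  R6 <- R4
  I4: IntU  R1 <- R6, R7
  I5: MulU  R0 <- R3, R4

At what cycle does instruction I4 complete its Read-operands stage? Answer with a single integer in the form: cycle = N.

1) issue 1, read 2, done 5, write 6
2) issue 2, read 7, done 8, write 9  <RAW R5: wait I1 write@6>
3) issue 10, read 11, done 12, write 13  <struct: IntU busy until I2 writes@9>
4) issue 14, read 15, done 16, write 17  <struct: IntU busy until I3 writes@13>
5) issue 15, read 16, done 19, write 20

cycle = 15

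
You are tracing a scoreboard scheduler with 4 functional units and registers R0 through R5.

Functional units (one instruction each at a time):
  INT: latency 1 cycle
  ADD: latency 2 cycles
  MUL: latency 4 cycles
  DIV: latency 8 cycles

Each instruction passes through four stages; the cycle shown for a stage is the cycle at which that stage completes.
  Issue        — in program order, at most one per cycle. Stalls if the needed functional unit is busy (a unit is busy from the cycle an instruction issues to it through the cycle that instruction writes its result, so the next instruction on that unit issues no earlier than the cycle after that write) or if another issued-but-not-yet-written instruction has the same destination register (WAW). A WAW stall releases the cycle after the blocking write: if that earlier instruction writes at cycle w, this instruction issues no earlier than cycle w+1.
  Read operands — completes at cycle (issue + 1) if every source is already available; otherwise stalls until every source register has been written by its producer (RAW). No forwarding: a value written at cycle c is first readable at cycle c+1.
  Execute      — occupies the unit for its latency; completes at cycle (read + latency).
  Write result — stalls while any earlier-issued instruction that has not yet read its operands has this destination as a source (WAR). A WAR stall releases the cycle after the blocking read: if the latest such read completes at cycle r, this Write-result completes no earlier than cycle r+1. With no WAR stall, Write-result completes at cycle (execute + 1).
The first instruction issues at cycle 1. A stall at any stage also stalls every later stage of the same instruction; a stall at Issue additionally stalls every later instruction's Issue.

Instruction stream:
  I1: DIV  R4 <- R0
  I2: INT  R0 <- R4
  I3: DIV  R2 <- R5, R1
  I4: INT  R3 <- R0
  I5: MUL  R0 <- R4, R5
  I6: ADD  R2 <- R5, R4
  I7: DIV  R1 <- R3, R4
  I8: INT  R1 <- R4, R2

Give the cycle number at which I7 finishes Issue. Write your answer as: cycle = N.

cycle = 24

1) issue 1, read 2, done 10, write 11
2) issue 2, read 12, done 13, write 14  <RAW R4: wait I1 write@11>
3) issue 12, read 13, done 21, write 22  <struct: DIV busy until I1 writes@11>
4) issue 15, read 16, done 17, write 18  <struct: INT busy until I2 writes@14>
5) issue 16, read 17, done 21, write 22
6) issue 23, read 24, done 26, write 27  <WAW R2: wait I3 write@22>
7) issue 24, read 25, done 33, write 34
8) issue 35, read 36, done 37, write 38  <WAW R1: wait I7 write@34>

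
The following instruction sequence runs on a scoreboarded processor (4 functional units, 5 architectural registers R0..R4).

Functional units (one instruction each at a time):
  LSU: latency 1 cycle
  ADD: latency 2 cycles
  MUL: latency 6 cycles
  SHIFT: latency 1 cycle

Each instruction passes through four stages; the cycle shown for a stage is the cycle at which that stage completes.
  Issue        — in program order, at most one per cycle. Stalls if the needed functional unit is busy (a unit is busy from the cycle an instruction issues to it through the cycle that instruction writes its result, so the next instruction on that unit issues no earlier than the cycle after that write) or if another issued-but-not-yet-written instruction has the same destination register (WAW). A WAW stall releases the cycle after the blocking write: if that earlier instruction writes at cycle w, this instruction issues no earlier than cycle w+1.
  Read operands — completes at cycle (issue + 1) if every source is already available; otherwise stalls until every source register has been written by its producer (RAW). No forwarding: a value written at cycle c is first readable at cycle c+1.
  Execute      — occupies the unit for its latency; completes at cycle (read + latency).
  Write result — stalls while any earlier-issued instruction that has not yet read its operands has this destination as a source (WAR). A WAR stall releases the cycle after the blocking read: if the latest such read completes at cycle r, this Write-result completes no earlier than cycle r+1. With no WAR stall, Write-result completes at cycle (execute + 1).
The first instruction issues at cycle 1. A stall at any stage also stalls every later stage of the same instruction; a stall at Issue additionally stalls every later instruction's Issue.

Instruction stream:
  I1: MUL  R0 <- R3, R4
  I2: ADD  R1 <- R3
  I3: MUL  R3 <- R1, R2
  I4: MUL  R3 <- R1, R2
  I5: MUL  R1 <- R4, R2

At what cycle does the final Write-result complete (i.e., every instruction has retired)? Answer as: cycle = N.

c1: issue I1 (MUL)
c2: I1 read-ops · issue I2 (ADD)
c3: I2 read-ops
c5: I2 finished on ADD
c6: I2→R1
c8: I1 finished on MUL
c9: I1→R0
c10: issue I3 (MUL)
c11: I3 read-ops
c17: I3 finished on MUL
c18: I3→R3
c19: issue I4 (MUL)
c20: I4 read-ops
c26: I4 finished on MUL
c27: I4→R3
c28: issue I5 (MUL)
c29: I5 read-ops
c35: I5 finished on MUL
c36: I5→R1

cycle = 36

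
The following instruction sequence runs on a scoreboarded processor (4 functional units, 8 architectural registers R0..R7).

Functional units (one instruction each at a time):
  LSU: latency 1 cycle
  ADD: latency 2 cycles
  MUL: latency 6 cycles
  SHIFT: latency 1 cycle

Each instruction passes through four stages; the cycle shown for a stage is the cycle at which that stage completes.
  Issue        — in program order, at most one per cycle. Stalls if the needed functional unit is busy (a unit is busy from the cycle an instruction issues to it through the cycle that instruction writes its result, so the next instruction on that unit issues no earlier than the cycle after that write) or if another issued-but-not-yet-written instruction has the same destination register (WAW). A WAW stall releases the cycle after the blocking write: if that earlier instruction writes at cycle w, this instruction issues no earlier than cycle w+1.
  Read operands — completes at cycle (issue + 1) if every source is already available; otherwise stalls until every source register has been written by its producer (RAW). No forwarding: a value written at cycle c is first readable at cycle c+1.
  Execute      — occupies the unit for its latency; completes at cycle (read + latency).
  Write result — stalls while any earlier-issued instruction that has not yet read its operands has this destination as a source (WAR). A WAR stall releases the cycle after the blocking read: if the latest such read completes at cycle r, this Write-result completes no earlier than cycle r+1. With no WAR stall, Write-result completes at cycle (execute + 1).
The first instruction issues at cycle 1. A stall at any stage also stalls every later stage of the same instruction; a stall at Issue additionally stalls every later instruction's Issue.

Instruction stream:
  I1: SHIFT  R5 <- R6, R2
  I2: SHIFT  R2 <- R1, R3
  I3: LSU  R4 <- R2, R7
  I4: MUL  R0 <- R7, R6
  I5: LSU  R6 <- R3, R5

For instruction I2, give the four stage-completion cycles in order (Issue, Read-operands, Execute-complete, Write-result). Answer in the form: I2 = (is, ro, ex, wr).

I2 = (5, 6, 7, 8)

c1: I1 dispatched to SHIFT
c2: I1 operands ready
c3: I1 complete
c4: R5←I1
c5: I2 dispatched to SHIFT
c6: I2 operands ready; I3 dispatched to LSU
c7: I2 complete; I4 dispatched to MUL
c8: R2←I2; I4 operands ready
c9: I3 operands ready
c10: I3 complete
c11: R4←I3
c12: I5 dispatched to LSU
c13: I5 operands ready
c14: I4 complete; I5 complete
c15: R0←I4; R6←I5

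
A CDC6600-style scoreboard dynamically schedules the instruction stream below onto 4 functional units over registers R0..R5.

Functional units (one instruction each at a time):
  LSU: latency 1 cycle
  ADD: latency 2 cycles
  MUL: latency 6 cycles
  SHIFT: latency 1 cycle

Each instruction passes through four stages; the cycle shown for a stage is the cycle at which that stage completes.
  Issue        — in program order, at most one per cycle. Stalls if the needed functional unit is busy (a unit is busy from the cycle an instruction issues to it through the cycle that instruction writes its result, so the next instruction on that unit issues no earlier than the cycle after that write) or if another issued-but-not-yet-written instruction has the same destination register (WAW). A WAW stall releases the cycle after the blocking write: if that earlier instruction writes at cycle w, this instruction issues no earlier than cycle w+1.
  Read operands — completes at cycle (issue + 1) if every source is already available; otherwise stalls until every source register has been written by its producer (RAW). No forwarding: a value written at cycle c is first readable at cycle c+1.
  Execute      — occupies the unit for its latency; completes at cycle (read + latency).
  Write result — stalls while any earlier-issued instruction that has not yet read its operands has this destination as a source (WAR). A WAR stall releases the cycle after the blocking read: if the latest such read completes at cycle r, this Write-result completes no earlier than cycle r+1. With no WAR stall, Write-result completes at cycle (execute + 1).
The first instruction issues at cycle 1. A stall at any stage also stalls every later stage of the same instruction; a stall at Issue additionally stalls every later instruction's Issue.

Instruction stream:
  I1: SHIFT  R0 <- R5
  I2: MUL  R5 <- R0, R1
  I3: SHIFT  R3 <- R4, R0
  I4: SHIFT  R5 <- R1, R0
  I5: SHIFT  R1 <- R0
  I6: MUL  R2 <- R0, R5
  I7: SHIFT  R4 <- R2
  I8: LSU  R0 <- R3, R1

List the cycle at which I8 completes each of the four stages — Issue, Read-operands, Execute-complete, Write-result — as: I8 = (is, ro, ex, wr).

I8 = (22, 23, 24, 25)

cycle 1: I1→SHIFT
cycle 2: I1 RO; I2→MUL
cycle 3: I1 EX
cycle 4: I1 WR R0
cycle 5: I2 RO; I3→SHIFT
cycle 6: I3 RO
cycle 7: I3 EX
cycle 8: I3 WR R3
cycle 11: I2 EX
cycle 12: I2 WR R5
cycle 13: I4→SHIFT
cycle 14: I4 RO
cycle 15: I4 EX
cycle 16: I4 WR R5
cycle 17: I5→SHIFT
cycle 18: I5 RO; I6→MUL
cycle 19: I5 EX; I6 RO
cycle 20: I5 WR R1
cycle 21: I7→SHIFT
cycle 22: I8→LSU
cycle 23: I8 RO
cycle 24: I8 EX
cycle 25: I6 EX; I8 WR R0
cycle 26: I6 WR R2
cycle 27: I7 RO
cycle 28: I7 EX
cycle 29: I7 WR R4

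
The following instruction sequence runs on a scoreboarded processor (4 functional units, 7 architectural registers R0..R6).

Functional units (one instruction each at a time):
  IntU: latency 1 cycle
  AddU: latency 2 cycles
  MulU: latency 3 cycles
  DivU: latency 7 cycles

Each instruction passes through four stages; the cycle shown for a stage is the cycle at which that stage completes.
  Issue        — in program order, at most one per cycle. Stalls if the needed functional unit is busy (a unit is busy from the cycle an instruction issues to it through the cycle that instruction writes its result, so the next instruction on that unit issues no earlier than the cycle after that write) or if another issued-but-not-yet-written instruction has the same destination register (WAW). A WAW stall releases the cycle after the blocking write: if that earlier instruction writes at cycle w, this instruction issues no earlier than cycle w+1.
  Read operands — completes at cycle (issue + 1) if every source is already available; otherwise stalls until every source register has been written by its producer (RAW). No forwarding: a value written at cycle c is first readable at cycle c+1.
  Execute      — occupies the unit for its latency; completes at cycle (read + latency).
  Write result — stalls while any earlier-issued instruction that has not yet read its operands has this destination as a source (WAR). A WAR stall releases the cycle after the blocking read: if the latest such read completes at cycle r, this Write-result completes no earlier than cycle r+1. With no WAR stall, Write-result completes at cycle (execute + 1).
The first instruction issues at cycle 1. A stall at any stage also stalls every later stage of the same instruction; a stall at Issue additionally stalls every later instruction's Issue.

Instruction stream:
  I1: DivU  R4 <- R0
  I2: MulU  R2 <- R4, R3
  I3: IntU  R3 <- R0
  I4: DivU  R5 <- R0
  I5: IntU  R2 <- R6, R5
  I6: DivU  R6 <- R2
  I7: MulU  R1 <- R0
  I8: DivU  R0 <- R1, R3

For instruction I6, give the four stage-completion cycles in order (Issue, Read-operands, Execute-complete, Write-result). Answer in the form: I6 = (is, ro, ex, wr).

1) issue 1, read 2, done 9, write 10
2) issue 2, read 11, done 14, write 15  <RAW R4: wait I1 write@10>
3) issue 3, read 4, done 5, write 12  <WAR R3: wait I2 read@11>
4) issue 11, read 12, done 19, write 20  <struct: DivU busy until I1 writes@10>
5) issue 16, read 21, done 22, write 23  <WAW R2: wait I2 write@15 / RAW R5: wait I4 write@20>
6) issue 21, read 24, done 31, write 32  <struct: DivU busy until I4 writes@20 / RAW R2: wait I5 write@23>
7) issue 22, read 23, done 26, write 27
8) issue 33, read 34, done 41, write 42  <struct: DivU busy until I6 writes@32>

I6 = (21, 24, 31, 32)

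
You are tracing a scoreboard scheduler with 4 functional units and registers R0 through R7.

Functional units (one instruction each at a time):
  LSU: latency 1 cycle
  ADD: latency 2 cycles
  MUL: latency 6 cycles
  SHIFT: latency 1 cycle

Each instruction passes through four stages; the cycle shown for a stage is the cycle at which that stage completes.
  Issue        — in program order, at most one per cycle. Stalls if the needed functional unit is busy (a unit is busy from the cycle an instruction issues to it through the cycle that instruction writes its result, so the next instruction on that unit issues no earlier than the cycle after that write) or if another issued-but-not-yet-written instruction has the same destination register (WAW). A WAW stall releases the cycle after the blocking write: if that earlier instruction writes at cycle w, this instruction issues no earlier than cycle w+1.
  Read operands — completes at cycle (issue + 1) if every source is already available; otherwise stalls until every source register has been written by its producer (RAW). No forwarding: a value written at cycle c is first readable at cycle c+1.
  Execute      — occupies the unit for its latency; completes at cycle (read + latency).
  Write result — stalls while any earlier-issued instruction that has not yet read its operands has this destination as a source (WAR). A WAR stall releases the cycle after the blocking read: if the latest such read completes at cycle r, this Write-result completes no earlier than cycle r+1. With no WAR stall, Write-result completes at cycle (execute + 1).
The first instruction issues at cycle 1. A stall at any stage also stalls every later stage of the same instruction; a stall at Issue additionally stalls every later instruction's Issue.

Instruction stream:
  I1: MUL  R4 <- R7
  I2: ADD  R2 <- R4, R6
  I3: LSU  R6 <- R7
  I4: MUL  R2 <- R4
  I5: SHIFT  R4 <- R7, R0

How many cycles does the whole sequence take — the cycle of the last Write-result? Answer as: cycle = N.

cycle = 22

  I1 | 1 | 2 | 8 | 9
  I2 | 2 | 10 | 12 | 13   RAW R4: wait I1 write@9
  I3 | 3 | 4 | 5 | 11   WAR R6: wait I2 read@10
  I4 | 14 | 15 | 21 | 22   WAW R2: wait I2 write@13
  I5 | 15 | 16 | 17 | 18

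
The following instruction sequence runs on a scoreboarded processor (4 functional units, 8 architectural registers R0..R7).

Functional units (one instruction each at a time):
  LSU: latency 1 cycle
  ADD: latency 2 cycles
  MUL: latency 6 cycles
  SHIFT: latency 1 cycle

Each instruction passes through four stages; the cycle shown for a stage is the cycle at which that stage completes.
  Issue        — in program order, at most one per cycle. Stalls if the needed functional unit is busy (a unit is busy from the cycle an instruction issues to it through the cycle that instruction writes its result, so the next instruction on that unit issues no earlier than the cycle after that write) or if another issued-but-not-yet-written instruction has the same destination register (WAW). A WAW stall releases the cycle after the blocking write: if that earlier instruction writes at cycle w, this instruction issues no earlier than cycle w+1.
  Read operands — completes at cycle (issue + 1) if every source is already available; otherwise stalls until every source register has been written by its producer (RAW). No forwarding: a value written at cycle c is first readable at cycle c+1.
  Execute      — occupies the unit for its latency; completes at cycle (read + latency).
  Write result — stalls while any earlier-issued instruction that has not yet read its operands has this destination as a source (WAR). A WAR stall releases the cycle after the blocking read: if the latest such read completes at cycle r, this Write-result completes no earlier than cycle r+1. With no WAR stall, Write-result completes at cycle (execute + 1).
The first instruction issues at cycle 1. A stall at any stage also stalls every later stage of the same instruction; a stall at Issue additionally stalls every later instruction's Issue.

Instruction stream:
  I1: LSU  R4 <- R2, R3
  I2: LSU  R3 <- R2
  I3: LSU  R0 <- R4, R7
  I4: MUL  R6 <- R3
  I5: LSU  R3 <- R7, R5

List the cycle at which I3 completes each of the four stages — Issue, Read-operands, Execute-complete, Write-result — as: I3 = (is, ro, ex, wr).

[1] I1 dispatched to LSU
[2] I1 operands ready
[3] I1 complete
[4] R4←I1
[5] I2 dispatched to LSU
[6] I2 operands ready
[7] I2 complete
[8] R3←I2
[9] I3 dispatched to LSU
[10] I3 operands ready | I4 dispatched to MUL
[11] I3 complete | I4 operands ready
[12] R0←I3
[13] I5 dispatched to LSU
[14] I5 operands ready
[15] I5 complete
[16] R3←I5
[17] I4 complete
[18] R6←I4

I3 = (9, 10, 11, 12)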